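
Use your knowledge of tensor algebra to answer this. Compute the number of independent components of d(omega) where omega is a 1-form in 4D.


The exterior derivative of a p-form is a (p+1)-form.
Its number of independent components is C(n, p+1).
n = 4, p+1 = 2
C(4, 2) = 6

6


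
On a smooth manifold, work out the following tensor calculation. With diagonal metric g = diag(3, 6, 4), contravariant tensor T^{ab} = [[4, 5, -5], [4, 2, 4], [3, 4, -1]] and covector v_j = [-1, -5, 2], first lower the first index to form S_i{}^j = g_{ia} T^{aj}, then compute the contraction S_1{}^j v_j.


Step 1: lower the first index. For a diagonal metric, g_{ia} T^{aj} = g_{ii} T^{ij} (no sum on i).
g_{11} = 3
S_1{}^1 = 3 * T^{11} = 3 * 4 = 12
S_1{}^2 = 3 * T^{12} = 3 * 5 = 15
S_1{}^3 = 3 * T^{13} = 3 * -5 = -15
Step 2: contract S_1{}^j with v_j.
S_1{}^1 * v_1 = 12 * -1 = -12
S_1{}^2 * v_2 = 15 * -5 = -75
S_1{}^3 * v_3 = -15 * 2 = -30
Result = -12 + -75 + -30 = -117

-117


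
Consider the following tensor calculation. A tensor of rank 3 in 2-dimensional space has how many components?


The number of components of a rank-r tensor in d dimensions is d^r.
Here d = 2 and r = 3.
2^3 = 8

8


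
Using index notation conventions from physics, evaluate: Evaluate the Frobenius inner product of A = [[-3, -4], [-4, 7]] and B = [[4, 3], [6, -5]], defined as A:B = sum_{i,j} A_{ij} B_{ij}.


A:B = sum over all i,j of A_{ij} * B_{ij}.
Row 1: -3*4=-12, -4*3=-12 => row sum = -24
Row 2: -4*6=-24, 7*-5=-35 => row sum = -59
Total = -24 + -59 = -83

-83


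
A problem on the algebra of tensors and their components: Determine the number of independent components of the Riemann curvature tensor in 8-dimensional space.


The Riemann tensor in d dimensions has d^2(d^2 - 1)/12 independent components.
d = 8, so d^2 = 64
d^2 - 1 = 63
d^2(d^2 - 1) = 64 * 63 = 4032
Divide by 12: 4032 / 12 = 336

336


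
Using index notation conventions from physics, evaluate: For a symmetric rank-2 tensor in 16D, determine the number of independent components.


A symmetric rank-2 tensor in d dimensions has d(d+1)/2 independent components.
d = 16
d(d+1)/2 = 16 * 17 / 2 = 272 / 2 = 136

136


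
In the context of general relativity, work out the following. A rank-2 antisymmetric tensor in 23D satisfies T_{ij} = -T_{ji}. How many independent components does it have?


An antisymmetric rank-2 tensor satisfies A_{ij} = -A_{ji}, so diagonal entries are zero.
The independent components are the upper-triangular entries: C(n, 2) = n(n-1)/2.
n = 23
C(23, 2) = 23 * 22 / 2 = 506 / 2 = 253

253


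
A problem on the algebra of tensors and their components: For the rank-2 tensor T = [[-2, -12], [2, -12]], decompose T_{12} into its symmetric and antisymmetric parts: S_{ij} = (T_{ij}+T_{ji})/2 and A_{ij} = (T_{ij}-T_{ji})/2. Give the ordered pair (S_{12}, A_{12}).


T_{12} = -12
T_{21} = 2
S_{12} = (-12 + 2)/2 = -10/2 = -5
A_{12} = (-12 - 2)/2 = -14/2 = -7
Check: S + A = -5 + -7 = -12 = T_{12}.

(-5, -7)


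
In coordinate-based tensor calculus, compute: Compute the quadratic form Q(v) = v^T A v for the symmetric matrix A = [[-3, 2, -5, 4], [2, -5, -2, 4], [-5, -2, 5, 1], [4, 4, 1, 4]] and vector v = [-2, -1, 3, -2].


First compute Av:
(Av)_1 = -3*-2 + 2*-1 + -5*3 + 4*-2 = -19
(Av)_2 = 2*-2 + -5*-1 + -2*3 + 4*-2 = -13
(Av)_3 = -5*-2 + -2*-1 + 5*3 + 1*-2 = 25
(Av)_4 = 4*-2 + 4*-1 + 1*3 + 4*-2 = -17
Av = [-19, -13, 25, -17]
Then v^T (Av) = -2*-19 + -1*-13 + 3*25 + -2*-17
= 38 + 13 + 75 + 34 = 160

160


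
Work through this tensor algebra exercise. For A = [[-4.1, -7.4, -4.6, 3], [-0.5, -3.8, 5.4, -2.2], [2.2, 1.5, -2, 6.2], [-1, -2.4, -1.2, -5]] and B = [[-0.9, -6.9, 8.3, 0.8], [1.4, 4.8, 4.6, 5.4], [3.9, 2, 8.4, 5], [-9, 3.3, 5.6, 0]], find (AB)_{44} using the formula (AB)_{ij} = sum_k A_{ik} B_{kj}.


(AB)_{ij} = sum_k A_{ik} B_{kj}.
For i=4, j=4:
A_{41} * B_{14} = -1 * 0.8 = -0.8
A_{42} * B_{24} = -2.4 * 5.4 = -12.96
A_{43} * B_{34} = -1.2 * 5 = -6
A_{44} * B_{44} = -5 * 0 = 0
Sum = -0.8 + -12.96 + -6 + 0 = -19.76

-19.76


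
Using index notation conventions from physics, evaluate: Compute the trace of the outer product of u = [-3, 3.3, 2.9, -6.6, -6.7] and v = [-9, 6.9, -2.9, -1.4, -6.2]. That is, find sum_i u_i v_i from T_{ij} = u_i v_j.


The outer product gives T_{ij} = u_i v_j.
The trace (contraction) is Tr(T) = sum_i T_{ii} = sum_i u_i v_i.
Diagonal entries:
T_{11} = u_1 * v_1 = -3 * -9 = 27
T_{22} = u_2 * v_2 = 3.3 * 6.9 = 22.77
T_{33} = u_3 * v_3 = 2.9 * -2.9 = -8.41
T_{44} = u_4 * v_4 = -6.6 * -1.4 = 9.24
T_{55} = u_5 * v_5 = -6.7 * -6.2 = 41.54
Tr(T) = 27 + 22.77 + -8.41 + 9.24 + 41.54 = 92.14

92.14


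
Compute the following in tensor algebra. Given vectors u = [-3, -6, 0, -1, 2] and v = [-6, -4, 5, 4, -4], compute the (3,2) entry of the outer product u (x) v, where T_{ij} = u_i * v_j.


The outer product entry T_{ij} = u_i * v_j.
We need i=3, j=2.
u_3 = 0, v_2 = -4
T_{3,2} = 0 * -4 = 0

0


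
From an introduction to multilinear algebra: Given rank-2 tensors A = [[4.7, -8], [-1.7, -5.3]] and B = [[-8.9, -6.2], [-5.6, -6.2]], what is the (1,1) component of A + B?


Tensor addition is component-wise: (A + B)_{ij} = A_{ij} + B_{ij}.
A_{11} = 4.7
B_{11} = -8.9
(A + B)_{11} = 4.7 + -8.9 = -4.2

-4.2


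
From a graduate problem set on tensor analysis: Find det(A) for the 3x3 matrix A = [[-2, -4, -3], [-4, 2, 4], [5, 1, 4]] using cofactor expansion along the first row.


Expanding along the first row, det(A) = a11*M_11 - a12*M_12 + a13*M_13, where M_1j is the (1,j) minor.
Minor M_11 = 2*4 - 4*1 = 4
Minor M_12 = -4*4 - 4*5 = -36
Minor M_13 = -4*1 - 2*5 = -14
det = -2*(4) - -4*(-36) + -3*(-14)
    = -8 - 144 + 42
    = -110

-110


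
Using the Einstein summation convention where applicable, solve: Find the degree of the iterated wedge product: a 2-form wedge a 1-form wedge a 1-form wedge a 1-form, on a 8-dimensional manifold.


The degree of a wedge product is the sum of the degrees of the individual forms.
Degrees: 2, 1, 1, 1
Total degree = 2 + 1 + 1 + 1 = 5

5


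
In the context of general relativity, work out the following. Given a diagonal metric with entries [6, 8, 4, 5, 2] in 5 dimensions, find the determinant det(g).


For a diagonal metric, the determinant is the product of diagonal entries.
Diagonal entries: 6, 8, 4, 5, 2
det(g) = 6 * 8 * 4 * 5 * 2 = 1920

1920


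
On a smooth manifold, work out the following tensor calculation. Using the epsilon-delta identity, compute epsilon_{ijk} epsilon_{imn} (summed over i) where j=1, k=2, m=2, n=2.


Using the identity: epsilon_{ijk} epsilon_{imn} = delta_{jm} delta_{kn} - delta_{jn} delta_{km}.
delta_{12} = 0
delta_{22} = 1
delta_{12} = 0
delta_{22} = 1
Result = 0 * 1 - 0 * 1 = 0 - 0 = 0

0


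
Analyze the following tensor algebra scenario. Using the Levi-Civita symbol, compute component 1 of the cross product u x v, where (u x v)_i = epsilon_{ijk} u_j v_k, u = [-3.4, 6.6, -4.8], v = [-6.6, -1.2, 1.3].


(u x v)_1 = sum_{j,k} epsilon_{1jk} u_j v_k. Only permutations of (1,2,3) contribute; the two non-zero terms are:
eps_{123} u_2 v_3 = 1 * 6.6 * 1.3 = 8.58
eps_{132} u_3 v_2 = -1 * -4.8 * -1.2 = -5.76
(u x v)_1 = 2.82

2.82


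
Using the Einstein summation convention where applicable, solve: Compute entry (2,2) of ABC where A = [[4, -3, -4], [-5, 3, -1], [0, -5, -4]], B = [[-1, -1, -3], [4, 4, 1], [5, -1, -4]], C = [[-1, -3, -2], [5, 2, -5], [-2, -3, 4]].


(ABC)_{22} = sum_m (AB)_{2m} C_{m2}. First compute row 2 of AB.
(AB)_{21} = -5*-1 + 3*4 + -1*5 = 12
(AB)_{22} = -5*-1 + 3*4 + -1*-1 = 18
(AB)_{23} = -5*-3 + 3*1 + -1*-4 = 22
Now contract with column 2 of C:
(AB)_{21} * C_{12} = 12 * -3 = -36
(AB)_{22} * C_{22} = 18 * 2 = 36
(AB)_{23} * C_{32} = 22 * -3 = -66
(ABC)_{22} = -36 + 36 + -66 = -66

-66


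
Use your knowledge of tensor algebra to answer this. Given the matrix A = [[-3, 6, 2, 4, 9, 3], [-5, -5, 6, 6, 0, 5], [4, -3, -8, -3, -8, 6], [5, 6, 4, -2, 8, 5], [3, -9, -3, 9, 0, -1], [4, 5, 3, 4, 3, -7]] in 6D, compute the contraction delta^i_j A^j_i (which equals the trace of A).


The contraction (trace) of a rank-2 tensor is the sum of its diagonal elements.
Diagonal entries: A[1,1] = -3, A[2,2] = -5, A[3,3] = -8, A[4,4] = -2, A[5,5] = 0, A[6,6] = -7
Tr(A) = -3 + -5 + -8 + -2 + 0 + -7 = -25

-25


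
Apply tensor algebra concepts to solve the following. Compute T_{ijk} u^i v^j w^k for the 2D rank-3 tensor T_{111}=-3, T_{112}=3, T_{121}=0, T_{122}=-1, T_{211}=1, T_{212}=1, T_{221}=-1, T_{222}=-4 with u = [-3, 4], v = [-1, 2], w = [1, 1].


S = sum over i,j,k of T_{ijk} u_i v_j w_k. Expanding all 8 terms:
T_{111}*u_1*v_1*w_1 = -3*-3*-1*1 = -9  (running total: -9)
T_{112}*u_1*v_1*w_2 = 3*-3*-1*1 = 9  (running total: 0)
T_{121}*u_1*v_2*w_1 = 0*-3*2*1 = 0  (running total: 0)
T_{122}*u_1*v_2*w_2 = -1*-3*2*1 = 6  (running total: 6)
T_{211}*u_2*v_1*w_1 = 1*4*-1*1 = -4  (running total: 2)
T_{212}*u_2*v_1*w_2 = 1*4*-1*1 = -4  (running total: -2)
T_{221}*u_2*v_2*w_1 = -1*4*2*1 = -8  (running total: -10)
T_{222}*u_2*v_2*w_2 = -4*4*2*1 = -32  (running total: -42)
S = -42

-42


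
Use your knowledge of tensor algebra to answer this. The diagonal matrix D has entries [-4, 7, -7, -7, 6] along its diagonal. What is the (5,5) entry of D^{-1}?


For a diagonal matrix, the inverse has entries (D^{-1})_{ii} = 1/d_{ii}.
The diagonal entries are: d_{11} = -4, d_{22} = 7, d_{33} = -7, d_{44} = -7, d_{55} = 6
We need (D^{-1})_{55} = 1/d_{55} = 1/6 = 1/6

1/6


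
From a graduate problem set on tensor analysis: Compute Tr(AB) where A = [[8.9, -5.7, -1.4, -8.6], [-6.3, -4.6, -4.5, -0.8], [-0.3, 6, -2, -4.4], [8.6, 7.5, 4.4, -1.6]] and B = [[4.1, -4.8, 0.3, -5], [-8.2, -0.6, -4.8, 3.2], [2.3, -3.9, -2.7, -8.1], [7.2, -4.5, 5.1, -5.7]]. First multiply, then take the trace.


Tr(AB) = sum_i (AB)_{ii} where (AB)_{ii} = sum_k A_{ik} B_{ki}.
(AB)_{11} = 8.9*4.1 + -5.7*-8.2 + -1.4*2.3 + -8.6*7.2 = 18.09
(AB)_{22} = -6.3*-4.8 + -4.6*-0.6 + -4.5*-3.9 + -0.8*-4.5 = 54.15
(AB)_{33} = -0.3*0.3 + 6*-4.8 + -2*-2.7 + -4.4*5.1 = -45.93
(AB)_{44} = 8.6*-5 + 7.5*3.2 + 4.4*-8.1 + -1.6*-5.7 = -45.52
Tr(AB) = 18.09 + 54.15 + -45.93 + -45.52 = -19.21

-19.21


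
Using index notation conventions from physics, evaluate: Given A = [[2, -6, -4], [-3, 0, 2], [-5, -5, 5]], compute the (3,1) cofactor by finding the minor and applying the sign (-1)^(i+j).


To find cofactor C_{31}, delete row 3 and column 1.
The resulting 2x2 submatrix is: [[-6, -4], [0, 2]]
Minor M_{31} = -6*2 - -4*0
  = -12 - 0 = -12
Sign = (-1)^(3+1) = (-1)^4 = 1
Cofactor C_{31} = 1 * -12 = -12

-12


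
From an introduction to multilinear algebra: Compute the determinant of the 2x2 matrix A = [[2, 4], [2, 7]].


For a 2x2 matrix [[a, b], [c, d]], det = a*d - b*c.
a = 2, b = 4, c = 2, d = 7
a*d = 2 * 7 = 14
b*c = 4 * 2 = 8
det = 14 - 8 = 6

6


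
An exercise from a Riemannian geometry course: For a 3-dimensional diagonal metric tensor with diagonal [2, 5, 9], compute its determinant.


For a diagonal metric, the determinant is the product of diagonal entries.
Diagonal entries: 2, 5, 9
det(g) = 2 * 5 * 9 = 90

90


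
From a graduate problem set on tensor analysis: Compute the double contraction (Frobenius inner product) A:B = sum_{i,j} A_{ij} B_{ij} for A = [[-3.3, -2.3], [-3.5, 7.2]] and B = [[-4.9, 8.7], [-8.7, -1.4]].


A:B = sum over all i,j of A_{ij} * B_{ij}.
Row 1: -3.3*-4.9=16.17, -2.3*8.7=-20.01 => row sum = -3.84
Row 2: -3.5*-8.7=30.45, 7.2*-1.4=-10.08 => row sum = 20.37
Total = -3.84 + 20.37 = 16.53

16.53


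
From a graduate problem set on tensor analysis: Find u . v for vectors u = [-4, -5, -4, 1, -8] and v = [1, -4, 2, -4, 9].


The inner product u . v = sum of u_i * v_i.
Term-by-term: -4 * 1, -5 * -4, -4 * 2, 1 * -4, -8 * 9
Products: -4, 20, -8, -4, -72
Sum = -4 + 20 + -8 + -4 + -72 = -68

-68


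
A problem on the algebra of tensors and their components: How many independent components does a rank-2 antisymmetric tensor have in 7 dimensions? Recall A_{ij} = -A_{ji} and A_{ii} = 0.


An antisymmetric rank-2 tensor satisfies A_{ij} = -A_{ji}, so diagonal entries are zero.
The independent components are the upper-triangular entries: C(n, 2) = n(n-1)/2.
n = 7
C(7, 2) = 7 * 6 / 2 = 42 / 2 = 21

21


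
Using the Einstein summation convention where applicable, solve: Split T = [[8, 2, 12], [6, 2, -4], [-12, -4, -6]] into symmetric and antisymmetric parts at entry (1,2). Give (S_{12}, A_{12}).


T_{12} = 2
T_{21} = 6
S_{12} = (2 + 6)/2 = 8/2 = 4
A_{12} = (2 - 6)/2 = -4/2 = -2
Check: S + A = 4 + -2 = 2 = T_{12}.

(4, -2)


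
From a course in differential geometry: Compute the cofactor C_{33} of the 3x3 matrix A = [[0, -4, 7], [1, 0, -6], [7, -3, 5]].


To find cofactor C_{33}, delete row 3 and column 3.
The resulting 2x2 submatrix is: [[0, -4], [1, 0]]
Minor M_{33} = 0*0 - -4*1
  = 0 - -4 = 4
Sign = (-1)^(3+3) = (-1)^6 = 1
Cofactor C_{33} = 1 * 4 = 4

4


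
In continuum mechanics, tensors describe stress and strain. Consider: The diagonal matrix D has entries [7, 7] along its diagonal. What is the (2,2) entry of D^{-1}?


For a diagonal matrix, the inverse has entries (D^{-1})_{ii} = 1/d_{ii}.
The diagonal entries are: d_{11} = 7, d_{22} = 7
We need (D^{-1})_{22} = 1/d_{22} = 1/7 = 1/7

1/7


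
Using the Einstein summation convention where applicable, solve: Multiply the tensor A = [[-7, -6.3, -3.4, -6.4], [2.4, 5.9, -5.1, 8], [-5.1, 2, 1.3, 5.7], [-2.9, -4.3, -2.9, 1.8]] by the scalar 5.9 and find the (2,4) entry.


Scalar multiplication: (cA)_{ij} = c * A_{ij}.
c = 5.9
A_{24} = 8
(cA)_{24} = 5.9 * 8 = 47.2

47.2


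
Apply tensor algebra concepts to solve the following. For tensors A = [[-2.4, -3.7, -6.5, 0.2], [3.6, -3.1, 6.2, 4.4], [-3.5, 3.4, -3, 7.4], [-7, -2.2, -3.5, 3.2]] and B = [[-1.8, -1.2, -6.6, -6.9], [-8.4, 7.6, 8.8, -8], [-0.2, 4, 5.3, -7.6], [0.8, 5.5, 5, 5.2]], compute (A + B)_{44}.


Tensor addition is component-wise: (A + B)_{ij} = A_{ij} + B_{ij}.
A_{44} = 3.2
B_{44} = 5.2
(A + B)_{44} = 3.2 + 5.2 = 8.4

8.4


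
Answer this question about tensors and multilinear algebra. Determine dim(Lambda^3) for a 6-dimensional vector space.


The dimension of the space of p-forms on an n-dimensional space is C(n, p).
n = 6, p = 3
C(6, 3) = 6! / (3! * 3!) = 20

20


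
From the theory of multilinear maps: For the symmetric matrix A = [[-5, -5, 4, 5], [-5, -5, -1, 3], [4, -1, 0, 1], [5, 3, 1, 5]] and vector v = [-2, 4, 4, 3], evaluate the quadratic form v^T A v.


First compute Av:
(Av)_1 = -5*-2 + -5*4 + 4*4 + 5*3 = 21
(Av)_2 = -5*-2 + -5*4 + -1*4 + 3*3 = -5
(Av)_3 = 4*-2 + -1*4 + 0*4 + 1*3 = -9
(Av)_4 = 5*-2 + 3*4 + 1*4 + 5*3 = 21
Av = [21, -5, -9, 21]
Then v^T (Av) = -2*21 + 4*-5 + 4*-9 + 3*21
= -42 + -20 + -36 + 63 = -35

-35


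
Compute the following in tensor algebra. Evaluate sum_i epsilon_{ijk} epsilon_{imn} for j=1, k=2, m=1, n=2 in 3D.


Using the identity: epsilon_{ijk} epsilon_{imn} = delta_{jm} delta_{kn} - delta_{jn} delta_{km}.
delta_{11} = 1
delta_{22} = 1
delta_{12} = 0
delta_{21} = 0
Result = 1 * 1 - 0 * 0 = 1 - 0 = 1

1


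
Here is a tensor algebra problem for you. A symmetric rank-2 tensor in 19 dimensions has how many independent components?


A symmetric rank-2 tensor in d dimensions has d(d+1)/2 independent components.
d = 19
d(d+1)/2 = 19 * 20 / 2 = 380 / 2 = 190

190


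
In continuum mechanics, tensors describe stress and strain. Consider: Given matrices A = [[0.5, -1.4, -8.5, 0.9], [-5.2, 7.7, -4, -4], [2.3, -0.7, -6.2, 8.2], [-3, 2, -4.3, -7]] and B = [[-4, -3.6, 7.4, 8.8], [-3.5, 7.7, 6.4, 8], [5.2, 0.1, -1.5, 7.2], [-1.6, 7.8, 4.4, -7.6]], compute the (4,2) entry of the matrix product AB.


(AB)_{ij} = sum_k A_{ik} B_{kj}.
For i=4, j=2:
A_{41} * B_{12} = -3 * -3.6 = 10.8
A_{42} * B_{22} = 2 * 7.7 = 15.4
A_{43} * B_{32} = -4.3 * 0.1 = -0.43
A_{44} * B_{42} = -7 * 7.8 = -54.6
Sum = 10.8 + 15.4 + -0.43 + -54.6 = -28.83

-28.83


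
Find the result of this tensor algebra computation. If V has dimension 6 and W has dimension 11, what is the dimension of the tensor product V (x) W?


The dimension of a tensor product is the product of dimensions.
dim(V) = 6, dim(W) = 11
dim(V (x) W) = 6 * 11 = 66

66


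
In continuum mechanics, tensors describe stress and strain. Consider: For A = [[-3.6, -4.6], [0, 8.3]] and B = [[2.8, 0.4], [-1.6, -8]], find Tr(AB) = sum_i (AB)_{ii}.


Tr(AB) = sum_i (AB)_{ii} where (AB)_{ii} = sum_k A_{ik} B_{ki}.
(AB)_{11} = -3.6*2.8 + -4.6*-1.6 = -2.72
(AB)_{22} = 0*0.4 + 8.3*-8 = -66.4
Tr(AB) = -2.72 + -66.4 = -69.12

-69.12


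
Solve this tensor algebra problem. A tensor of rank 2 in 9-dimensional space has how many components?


The number of components of a rank-r tensor in d dimensions is d^r.
Here d = 9 and r = 2.
9^2 = 81

81


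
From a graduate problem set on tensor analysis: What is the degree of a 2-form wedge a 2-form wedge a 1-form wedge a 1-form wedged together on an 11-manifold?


The degree of a wedge product is the sum of the degrees of the individual forms.
Degrees: 2, 2, 1, 1
Total degree = 2 + 2 + 1 + 1 = 6

6


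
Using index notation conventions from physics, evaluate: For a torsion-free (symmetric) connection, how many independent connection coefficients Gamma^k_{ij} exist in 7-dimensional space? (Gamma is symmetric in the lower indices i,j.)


Christoffel symbols Gamma^k_{ij} are symmetric in i,j, so there are d * d(d+1)/2 independent symbols.
d = 7
d(d+1)/2 = 7 * 8 / 2 = 28
Total = 7 * 28 = 196

196


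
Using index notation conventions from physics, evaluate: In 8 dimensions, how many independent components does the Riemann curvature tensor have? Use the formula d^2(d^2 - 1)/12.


The Riemann tensor in d dimensions has d^2(d^2 - 1)/12 independent components.
d = 8, so d^2 = 64
d^2 - 1 = 63
d^2(d^2 - 1) = 64 * 63 = 4032
Divide by 12: 4032 / 12 = 336

336


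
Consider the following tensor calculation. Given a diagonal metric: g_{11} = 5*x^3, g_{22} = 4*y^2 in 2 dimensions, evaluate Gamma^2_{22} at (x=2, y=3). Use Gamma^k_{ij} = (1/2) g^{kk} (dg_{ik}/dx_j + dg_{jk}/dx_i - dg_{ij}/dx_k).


For a diagonal metric, Gamma^k_{ij} = (1/2) g^{kk} (dg_{ik}/dx_j + dg_{jk}/dx_i - dg_{ij}/dx_k).
The metric is diagonal, so g_{ab} = 0 for a != b.
At the given point: g_{11} = 40, g_{22} = 36
g^{22} = 1/36
dg_{22}/dx_2 = dg_{22}/dx_2 = 24
dg_{22}/dx_2 = dg_{22}/dx_2 = 24
dg_{22}/dx_2 = dg_{22}/dx_2 = 24
Numerator = 24 + 24 - 24 = 24
Gamma^2_{22} = 24 / (2 * 36) = 1/3

1/3


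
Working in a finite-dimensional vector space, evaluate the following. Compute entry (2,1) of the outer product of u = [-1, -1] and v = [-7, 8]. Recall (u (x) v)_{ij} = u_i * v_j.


The outer product entry T_{ij} = u_i * v_j.
We need i=2, j=1.
u_2 = -1, v_1 = -7
T_{2,1} = -1 * -7 = 7

7


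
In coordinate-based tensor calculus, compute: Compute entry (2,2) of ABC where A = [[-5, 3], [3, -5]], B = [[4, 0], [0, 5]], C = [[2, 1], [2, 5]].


(ABC)_{22} = sum_m (AB)_{2m} C_{m2}. First compute row 2 of AB.
(AB)_{21} = 3*4 + -5*0 = 12
(AB)_{22} = 3*0 + -5*5 = -25
Now contract with column 2 of C:
(AB)_{21} * C_{12} = 12 * 1 = 12
(AB)_{22} * C_{22} = -25 * 5 = -125
(ABC)_{22} = 12 + -125 = -113

-113


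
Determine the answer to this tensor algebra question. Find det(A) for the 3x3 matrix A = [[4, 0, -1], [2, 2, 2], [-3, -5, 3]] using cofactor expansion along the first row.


Expanding along the first row, det(A) = a11*M_11 - a12*M_12 + a13*M_13, where M_1j is the (1,j) minor.
Minor M_11 = 2*3 - 2*-5 = 16
Minor M_12 = 2*3 - 2*-3 = 12
Minor M_13 = 2*-5 - 2*-3 = -4
det = 4*(16) - 0*(12) + -1*(-4)
    = 64 - 0 + 4
    = 68

68


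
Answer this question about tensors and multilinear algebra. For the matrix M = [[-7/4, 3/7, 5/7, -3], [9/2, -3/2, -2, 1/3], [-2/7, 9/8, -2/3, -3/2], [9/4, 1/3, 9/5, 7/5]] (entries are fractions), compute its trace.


The trace is the sum of diagonal entries.
Diagonal: M[1,1] = -7/4, M[2,2] = -3/2, M[3,3] = -2/3, M[4,4] = 7/5
Tr(M) = -7/4 + -3/2 + -2/3 + 7/5
Computing step by step:
After adding M[1,1]: -7/4
After adding M[2,2]: -13/4
After adding M[3,3]: -47/12
After adding M[4,4]: -151/60
Tr(M) = -151/60

-151/60


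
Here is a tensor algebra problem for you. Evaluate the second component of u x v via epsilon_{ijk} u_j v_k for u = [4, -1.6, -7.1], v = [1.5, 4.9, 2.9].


(u x v)_2 = sum_{j,k} epsilon_{2jk} u_j v_k. Only permutations of (1,2,3) contribute; the two non-zero terms are:
eps_{213} u_1 v_3 = -1 * 4 * 2.9 = -11.6
eps_{231} u_3 v_1 = 1 * -7.1 * 1.5 = -10.65
(u x v)_2 = -22.25

-22.25


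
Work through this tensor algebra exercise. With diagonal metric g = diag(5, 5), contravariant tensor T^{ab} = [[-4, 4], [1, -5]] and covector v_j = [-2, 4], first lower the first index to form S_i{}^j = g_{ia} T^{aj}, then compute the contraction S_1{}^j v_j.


Step 1: lower the first index. For a diagonal metric, g_{ia} T^{aj} = g_{ii} T^{ij} (no sum on i).
g_{11} = 5
S_1{}^1 = 5 * T^{11} = 5 * -4 = -20
S_1{}^2 = 5 * T^{12} = 5 * 4 = 20
Step 2: contract S_1{}^j with v_j.
S_1{}^1 * v_1 = -20 * -2 = 40
S_1{}^2 * v_2 = 20 * 4 = 80
Result = 40 + 80 = 120

120


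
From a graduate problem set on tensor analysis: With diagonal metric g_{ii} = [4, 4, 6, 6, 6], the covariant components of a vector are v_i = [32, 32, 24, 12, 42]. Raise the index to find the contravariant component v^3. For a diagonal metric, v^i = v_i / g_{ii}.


To raise an index with a diagonal metric: v^i = v_i / g_{ii}.
For index 3: v_3 = 24, g_{33} = 6
v^3 = 24 / 6 = 4

4


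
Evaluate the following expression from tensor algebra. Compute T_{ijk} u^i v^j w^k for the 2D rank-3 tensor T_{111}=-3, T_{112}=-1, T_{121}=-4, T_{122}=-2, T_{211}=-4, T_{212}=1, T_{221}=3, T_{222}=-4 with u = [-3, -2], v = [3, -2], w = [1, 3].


S = sum over i,j,k of T_{ijk} u_i v_j w_k. Expanding all 8 terms:
T_{111}*u_1*v_1*w_1 = -3*-3*3*1 = 27  (running total: 27)
T_{112}*u_1*v_1*w_2 = -1*-3*3*3 = 27  (running total: 54)
T_{121}*u_1*v_2*w_1 = -4*-3*-2*1 = -24  (running total: 30)
T_{122}*u_1*v_2*w_2 = -2*-3*-2*3 = -36  (running total: -6)
T_{211}*u_2*v_1*w_1 = -4*-2*3*1 = 24  (running total: 18)
T_{212}*u_2*v_1*w_2 = 1*-2*3*3 = -18  (running total: 0)
T_{221}*u_2*v_2*w_1 = 3*-2*-2*1 = 12  (running total: 12)
T_{222}*u_2*v_2*w_2 = -4*-2*-2*3 = -48  (running total: -36)
S = -36

-36


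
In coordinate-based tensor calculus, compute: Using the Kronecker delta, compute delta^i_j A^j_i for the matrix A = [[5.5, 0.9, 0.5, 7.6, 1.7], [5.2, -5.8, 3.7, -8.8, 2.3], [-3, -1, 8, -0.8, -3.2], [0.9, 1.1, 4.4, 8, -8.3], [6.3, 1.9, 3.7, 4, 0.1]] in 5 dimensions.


The contraction (trace) of a rank-2 tensor is the sum of its diagonal elements.
Diagonal entries: A[1,1] = 5.5, A[2,2] = -5.8, A[3,3] = 8, A[4,4] = 8, A[5,5] = 0.1
Tr(A) = 5.5 + -5.8 + 8 + 8 + 0.1 = 15.8

15.8


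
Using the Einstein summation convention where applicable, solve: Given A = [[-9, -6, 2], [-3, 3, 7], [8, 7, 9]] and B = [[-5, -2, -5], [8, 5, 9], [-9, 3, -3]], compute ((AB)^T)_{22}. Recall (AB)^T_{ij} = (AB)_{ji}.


(AB)^T_{ij} = (AB)_{ji} = sum_k A_{jk} B_{ki}.
For i=2, j=2 we need (AB)_{22}:
A_{21} * B_{12} = -3 * -2 = 6
A_{22} * B_{22} = 3 * 5 = 15
A_{23} * B_{32} = 7 * 3 = 21
Sum = 6 + 15 + 21 = 42

42


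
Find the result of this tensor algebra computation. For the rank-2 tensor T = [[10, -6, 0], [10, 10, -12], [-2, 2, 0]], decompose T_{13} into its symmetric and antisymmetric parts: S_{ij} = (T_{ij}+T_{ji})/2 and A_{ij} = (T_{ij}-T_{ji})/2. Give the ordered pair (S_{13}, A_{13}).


T_{13} = 0
T_{31} = -2
S_{13} = (0 + -2)/2 = -2/2 = -1
A_{13} = (0 - -2)/2 = 2/2 = 1
Check: S + A = -1 + 1 = 0 = T_{13}.

(-1, 1)


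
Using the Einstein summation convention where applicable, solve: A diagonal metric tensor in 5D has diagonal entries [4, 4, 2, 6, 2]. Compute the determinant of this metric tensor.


For a diagonal metric, the determinant is the product of diagonal entries.
Diagonal entries: 4, 4, 2, 6, 2
det(g) = 4 * 4 * 2 * 6 * 2 = 384

384


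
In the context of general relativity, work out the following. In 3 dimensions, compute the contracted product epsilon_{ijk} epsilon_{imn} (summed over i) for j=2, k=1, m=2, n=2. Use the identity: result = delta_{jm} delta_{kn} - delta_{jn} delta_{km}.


Using the identity: epsilon_{ijk} epsilon_{imn} = delta_{jm} delta_{kn} - delta_{jn} delta_{km}.
delta_{22} = 1
delta_{12} = 0
delta_{22} = 1
delta_{12} = 0
Result = 1 * 0 - 1 * 0 = 0 - 0 = 0

0


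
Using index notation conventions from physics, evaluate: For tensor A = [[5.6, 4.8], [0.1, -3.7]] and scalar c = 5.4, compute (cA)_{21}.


Scalar multiplication: (cA)_{ij} = c * A_{ij}.
c = 5.4
A_{21} = 0.1
(cA)_{21} = 5.4 * 0.1 = 0.54

0.54


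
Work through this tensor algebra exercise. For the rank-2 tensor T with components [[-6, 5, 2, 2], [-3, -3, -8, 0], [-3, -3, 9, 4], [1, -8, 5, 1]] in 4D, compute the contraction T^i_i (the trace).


The contraction (trace) of a rank-2 tensor is the sum of its diagonal elements.
Diagonal entries: A[1,1] = -6, A[2,2] = -3, A[3,3] = 9, A[4,4] = 1
Tr(A) = -6 + -3 + 9 + 1 = 1

1


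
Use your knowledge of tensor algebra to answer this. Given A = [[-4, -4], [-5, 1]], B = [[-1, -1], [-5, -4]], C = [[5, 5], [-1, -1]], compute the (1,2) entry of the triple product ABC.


(ABC)_{12} = sum_m (AB)_{1m} C_{m2}. First compute row 1 of AB.
(AB)_{11} = -4*-1 + -4*-5 = 24
(AB)_{12} = -4*-1 + -4*-4 = 20
Now contract with column 2 of C:
(AB)_{11} * C_{12} = 24 * 5 = 120
(AB)_{12} * C_{22} = 20 * -1 = -20
(ABC)_{12} = 120 + -20 = 100

100


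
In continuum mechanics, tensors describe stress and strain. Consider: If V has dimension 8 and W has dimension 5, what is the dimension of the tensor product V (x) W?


The dimension of a tensor product is the product of dimensions.
dim(V) = 8, dim(W) = 5
dim(V (x) W) = 8 * 5 = 40

40


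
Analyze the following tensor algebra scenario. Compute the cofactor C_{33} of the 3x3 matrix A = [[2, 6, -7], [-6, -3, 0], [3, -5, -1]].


To find cofactor C_{33}, delete row 3 and column 3.
The resulting 2x2 submatrix is: [[2, 6], [-6, -3]]
Minor M_{33} = 2*-3 - 6*-6
  = -6 - -36 = 30
Sign = (-1)^(3+3) = (-1)^6 = 1
Cofactor C_{33} = 1 * 30 = 30

30


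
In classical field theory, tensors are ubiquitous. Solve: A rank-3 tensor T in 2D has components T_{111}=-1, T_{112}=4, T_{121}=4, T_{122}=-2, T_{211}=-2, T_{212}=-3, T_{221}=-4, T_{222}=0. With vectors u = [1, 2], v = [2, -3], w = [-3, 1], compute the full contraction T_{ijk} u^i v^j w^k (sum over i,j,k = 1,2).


S = sum over i,j,k of T_{ijk} u_i v_j w_k. Expanding all 8 terms:
T_{111}*u_1*v_1*w_1 = -1*1*2*-3 = 6  (running total: 6)
T_{112}*u_1*v_1*w_2 = 4*1*2*1 = 8  (running total: 14)
T_{121}*u_1*v_2*w_1 = 4*1*-3*-3 = 36  (running total: 50)
T_{122}*u_1*v_2*w_2 = -2*1*-3*1 = 6  (running total: 56)
T_{211}*u_2*v_1*w_1 = -2*2*2*-3 = 24  (running total: 80)
T_{212}*u_2*v_1*w_2 = -3*2*2*1 = -12  (running total: 68)
T_{221}*u_2*v_2*w_1 = -4*2*-3*-3 = -72  (running total: -4)
T_{222}*u_2*v_2*w_2 = 0*2*-3*1 = 0  (running total: -4)
S = -4

-4


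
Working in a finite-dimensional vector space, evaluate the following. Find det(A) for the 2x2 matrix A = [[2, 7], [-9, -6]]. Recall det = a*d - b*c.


For a 2x2 matrix [[a, b], [c, d]], det = a*d - b*c.
a = 2, b = 7, c = -9, d = -6
a*d = 2 * -6 = -12
b*c = 7 * -9 = -63
det = -12 - -63 = 51

51


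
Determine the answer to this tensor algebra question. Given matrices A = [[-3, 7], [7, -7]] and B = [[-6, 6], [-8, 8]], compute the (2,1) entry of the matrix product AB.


(AB)_{ij} = sum_k A_{ik} B_{kj}.
For i=2, j=1:
A_{21} * B_{11} = 7 * -6 = -42
A_{22} * B_{21} = -7 * -8 = 56
Sum = -42 + 56 = 14

14


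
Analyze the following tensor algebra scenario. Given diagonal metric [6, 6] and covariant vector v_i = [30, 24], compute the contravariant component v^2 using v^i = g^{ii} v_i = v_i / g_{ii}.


To raise an index with a diagonal metric: v^i = v_i / g_{ii}.
For index 2: v_2 = 24, g_{22} = 6
v^2 = 24 / 6 = 4

4


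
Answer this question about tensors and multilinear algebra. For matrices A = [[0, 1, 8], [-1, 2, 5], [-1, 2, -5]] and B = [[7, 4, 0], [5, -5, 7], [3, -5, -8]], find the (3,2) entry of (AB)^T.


(AB)^T_{ij} = (AB)_{ji} = sum_k A_{jk} B_{ki}.
For i=3, j=2 we need (AB)_{23}:
A_{21} * B_{13} = -1 * 0 = 0
A_{22} * B_{23} = 2 * 7 = 14
A_{23} * B_{33} = 5 * -8 = -40
Sum = 0 + 14 + -40 = -26

-26


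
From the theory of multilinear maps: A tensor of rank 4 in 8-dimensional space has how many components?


The number of components of a rank-r tensor in d dimensions is d^r.
Here d = 8 and r = 4.
8^4 = 4096

4096


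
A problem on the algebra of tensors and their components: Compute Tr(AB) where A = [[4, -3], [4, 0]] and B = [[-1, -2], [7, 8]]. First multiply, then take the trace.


Tr(AB) = sum_i (AB)_{ii} where (AB)_{ii} = sum_k A_{ik} B_{ki}.
(AB)_{11} = 4*-1 + -3*7 = -25
(AB)_{22} = 4*-2 + 0*8 = -8
Tr(AB) = -25 + -8 = -33

-33


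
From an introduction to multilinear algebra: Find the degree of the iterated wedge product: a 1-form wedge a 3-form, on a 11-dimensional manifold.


The degree of a wedge product is the sum of the degrees of the individual forms.
Degrees: 1, 3
Total degree = 1 + 3 = 4

4


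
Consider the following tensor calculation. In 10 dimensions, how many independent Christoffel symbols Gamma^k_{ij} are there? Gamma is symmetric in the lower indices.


Christoffel symbols Gamma^k_{ij} are symmetric in i,j, so there are d * d(d+1)/2 independent symbols.
d = 10
d(d+1)/2 = 10 * 11 / 2 = 55
Total = 10 * 55 = 550

550


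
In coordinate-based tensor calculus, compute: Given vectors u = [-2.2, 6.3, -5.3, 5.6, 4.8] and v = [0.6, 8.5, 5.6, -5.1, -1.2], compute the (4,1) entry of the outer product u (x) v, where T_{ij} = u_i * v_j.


The outer product entry T_{ij} = u_i * v_j.
We need i=4, j=1.
u_4 = 5.6, v_1 = 0.6
T_{4,1} = 5.6 * 0.6 = 3.36

3.36


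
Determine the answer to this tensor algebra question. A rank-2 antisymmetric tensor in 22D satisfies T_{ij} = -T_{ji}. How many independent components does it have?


An antisymmetric rank-2 tensor satisfies A_{ij} = -A_{ji}, so diagonal entries are zero.
The independent components are the upper-triangular entries: C(n, 2) = n(n-1)/2.
n = 22
C(22, 2) = 22 * 21 / 2 = 462 / 2 = 231

231


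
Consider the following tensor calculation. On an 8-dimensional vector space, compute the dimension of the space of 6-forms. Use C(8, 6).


The dimension of the space of p-forms on an n-dimensional space is C(n, p).
n = 8, p = 6
C(8, 6) = 8! / (6! * 2!) = 28

28


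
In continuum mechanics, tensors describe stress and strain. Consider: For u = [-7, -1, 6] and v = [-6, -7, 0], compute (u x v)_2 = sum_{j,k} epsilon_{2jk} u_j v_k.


(u x v)_2 = sum_{j,k} epsilon_{2jk} u_j v_k. Only permutations of (1,2,3) contribute; the two non-zero terms are:
eps_{213} u_1 v_3 = -1 * -7 * 0 = 0
eps_{231} u_3 v_1 = 1 * 6 * -6 = -36
(u x v)_2 = -36

-36


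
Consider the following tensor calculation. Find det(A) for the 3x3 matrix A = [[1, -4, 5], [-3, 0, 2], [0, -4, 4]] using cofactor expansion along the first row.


Expanding along the first row, det(A) = a11*M_11 - a12*M_12 + a13*M_13, where M_1j is the (1,j) minor.
Minor M_11 = 0*4 - 2*-4 = 8
Minor M_12 = -3*4 - 2*0 = -12
Minor M_13 = -3*-4 - 0*0 = 12
det = 1*(8) - -4*(-12) + 5*(12)
    = 8 - 48 + 60
    = 20

20


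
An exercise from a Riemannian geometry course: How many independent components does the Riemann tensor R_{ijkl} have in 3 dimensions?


The Riemann tensor in d dimensions has d^2(d^2 - 1)/12 independent components.
d = 3, so d^2 = 9
d^2 - 1 = 8
d^2(d^2 - 1) = 9 * 8 = 72
Divide by 12: 72 / 12 = 6

6


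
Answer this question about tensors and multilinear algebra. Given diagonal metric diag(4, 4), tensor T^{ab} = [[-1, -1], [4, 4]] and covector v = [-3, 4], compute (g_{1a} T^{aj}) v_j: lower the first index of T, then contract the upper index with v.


Step 1: lower the first index. For a diagonal metric, g_{ia} T^{aj} = g_{ii} T^{ij} (no sum on i).
g_{11} = 4
S_1{}^1 = 4 * T^{11} = 4 * -1 = -4
S_1{}^2 = 4 * T^{12} = 4 * -1 = -4
Step 2: contract S_1{}^j with v_j.
S_1{}^1 * v_1 = -4 * -3 = 12
S_1{}^2 * v_2 = -4 * 4 = -16
Result = 12 + -16 = -4

-4


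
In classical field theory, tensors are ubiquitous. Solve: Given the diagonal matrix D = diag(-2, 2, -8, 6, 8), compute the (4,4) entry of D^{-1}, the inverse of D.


For a diagonal matrix, the inverse has entries (D^{-1})_{ii} = 1/d_{ii}.
The diagonal entries are: d_{11} = -2, d_{22} = 2, d_{33} = -8, d_{44} = 6, d_{55} = 8
We need (D^{-1})_{44} = 1/d_{44} = 1/6 = 1/6

1/6


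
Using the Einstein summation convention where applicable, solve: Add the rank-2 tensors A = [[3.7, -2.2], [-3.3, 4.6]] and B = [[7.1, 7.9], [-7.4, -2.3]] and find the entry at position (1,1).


Tensor addition is component-wise: (A + B)_{ij} = A_{ij} + B_{ij}.
A_{11} = 3.7
B_{11} = 7.1
(A + B)_{11} = 3.7 + 7.1 = 10.8

10.8


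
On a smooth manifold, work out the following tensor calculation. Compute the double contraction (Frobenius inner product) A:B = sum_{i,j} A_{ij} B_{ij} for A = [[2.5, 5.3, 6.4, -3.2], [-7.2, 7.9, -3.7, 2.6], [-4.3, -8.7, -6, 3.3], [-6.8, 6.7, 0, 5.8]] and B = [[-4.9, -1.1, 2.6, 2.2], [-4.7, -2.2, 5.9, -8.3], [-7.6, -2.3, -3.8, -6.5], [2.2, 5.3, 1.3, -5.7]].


A:B = sum over all i,j of A_{ij} * B_{ij}.
Row 1: 2.5*-4.9=-12.25, 5.3*-1.1=-5.83, 6.4*2.6=16.64, -3.2*2.2=-7.04 => row sum = -8.48
Row 2: -7.2*-4.7=33.84, 7.9*-2.2=-17.38, -3.7*5.9=-21.83, 2.6*-8.3=-21.58 => row sum = -26.95
Row 3: -4.3*-7.6=32.68, -8.7*-2.3=20.01, -6*-3.8=22.8, 3.3*-6.5=-21.45 => row sum = 54.04
Row 4: -6.8*2.2=-14.96, 6.7*5.3=35.51, 0*1.3=0, 5.8*-5.7=-33.06 => row sum = -12.51
Total = -8.48 + -26.95 + 54.04 + -12.51 = 6.1

6.1


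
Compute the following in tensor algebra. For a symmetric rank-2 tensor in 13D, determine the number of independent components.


A symmetric rank-2 tensor in d dimensions has d(d+1)/2 independent components.
d = 13
d(d+1)/2 = 13 * 14 / 2 = 182 / 2 = 91

91


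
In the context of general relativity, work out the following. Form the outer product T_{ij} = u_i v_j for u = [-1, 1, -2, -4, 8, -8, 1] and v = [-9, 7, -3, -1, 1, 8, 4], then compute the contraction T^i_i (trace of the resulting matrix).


The outer product gives T_{ij} = u_i v_j.
The trace (contraction) is Tr(T) = sum_i T_{ii} = sum_i u_i v_i.
Diagonal entries:
T_{11} = u_1 * v_1 = -1 * -9 = 9
T_{22} = u_2 * v_2 = 1 * 7 = 7
T_{33} = u_3 * v_3 = -2 * -3 = 6
T_{44} = u_4 * v_4 = -4 * -1 = 4
T_{55} = u_5 * v_5 = 8 * 1 = 8
T_{66} = u_6 * v_6 = -8 * 8 = -64
T_{77} = u_7 * v_7 = 1 * 4 = 4
Tr(T) = 9 + 7 + 6 + 4 + 8 + -64 + 4 = -26

-26


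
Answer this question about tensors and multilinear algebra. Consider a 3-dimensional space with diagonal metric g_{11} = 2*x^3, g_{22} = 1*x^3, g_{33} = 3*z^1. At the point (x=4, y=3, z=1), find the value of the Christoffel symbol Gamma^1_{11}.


For a diagonal metric, Gamma^k_{ij} = (1/2) g^{kk} (dg_{ik}/dx_j + dg_{jk}/dx_i - dg_{ij}/dx_k).
The metric is diagonal, so g_{ab} = 0 for a != b.
At the given point: g_{11} = 128, g_{22} = 64, g_{33} = 3
g^{11} = 1/128
dg_{11}/dx_1 = dg_{11}/dx_1 = 96
dg_{11}/dx_1 = dg_{11}/dx_1 = 96
dg_{11}/dx_1 = dg_{11}/dx_1 = 96
Numerator = 96 + 96 - 96 = 96
Gamma^1_{11} = 96 / (2 * 128) = 3/8

3/8


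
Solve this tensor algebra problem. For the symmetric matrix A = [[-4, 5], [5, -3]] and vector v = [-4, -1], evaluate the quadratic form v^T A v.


First compute Av:
(Av)_1 = -4*-4 + 5*-1 = 11
(Av)_2 = 5*-4 + -3*-1 = -17
Av = [11, -17]
Then v^T (Av) = -4*11 + -1*-17
= -44 + 17 = -27

-27


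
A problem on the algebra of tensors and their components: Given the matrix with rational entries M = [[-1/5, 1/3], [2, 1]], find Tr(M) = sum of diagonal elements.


The trace is the sum of diagonal entries.
Diagonal: M[1,1] = -1/5, M[2,2] = 1
Tr(M) = -1/5 + 1
Computing step by step:
After adding M[1,1]: -1/5
After adding M[2,2]: 4/5
Tr(M) = 4/5

4/5


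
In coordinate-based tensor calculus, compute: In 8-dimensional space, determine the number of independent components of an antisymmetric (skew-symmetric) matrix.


An antisymmetric rank-2 tensor satisfies A_{ij} = -A_{ji}, so diagonal entries are zero.
The independent components are the upper-triangular entries: C(n, 2) = n(n-1)/2.
n = 8
C(8, 2) = 8 * 7 / 2 = 56 / 2 = 28

28


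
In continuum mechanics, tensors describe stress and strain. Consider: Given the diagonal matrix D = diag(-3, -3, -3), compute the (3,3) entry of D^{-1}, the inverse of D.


For a diagonal matrix, the inverse has entries (D^{-1})_{ii} = 1/d_{ii}.
The diagonal entries are: d_{11} = -3, d_{22} = -3, d_{33} = -3
We need (D^{-1})_{33} = 1/d_{33} = 1/-3 = -1/3

-1/3


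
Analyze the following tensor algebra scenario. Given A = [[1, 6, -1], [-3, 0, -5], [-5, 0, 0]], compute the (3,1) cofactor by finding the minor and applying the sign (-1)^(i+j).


To find cofactor C_{31}, delete row 3 and column 1.
The resulting 2x2 submatrix is: [[6, -1], [0, -5]]
Minor M_{31} = 6*-5 - -1*0
  = -30 - 0 = -30
Sign = (-1)^(3+1) = (-1)^4 = 1
Cofactor C_{31} = 1 * -30 = -30

-30


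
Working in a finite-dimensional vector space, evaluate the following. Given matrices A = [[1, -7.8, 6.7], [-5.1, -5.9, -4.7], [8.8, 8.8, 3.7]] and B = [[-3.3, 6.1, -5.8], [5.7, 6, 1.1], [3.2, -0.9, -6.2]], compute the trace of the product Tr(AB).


Tr(AB) = sum_i (AB)_{ii} where (AB)_{ii} = sum_k A_{ik} B_{ki}.
(AB)_{11} = 1*-3.3 + -7.8*5.7 + 6.7*3.2 = -26.32
(AB)_{22} = -5.1*6.1 + -5.9*6 + -4.7*-0.9 = -62.28
(AB)_{33} = 8.8*-5.8 + 8.8*1.1 + 3.7*-6.2 = -64.3
Tr(AB) = -26.32 + -62.28 + -64.3 = -152.9

-152.9


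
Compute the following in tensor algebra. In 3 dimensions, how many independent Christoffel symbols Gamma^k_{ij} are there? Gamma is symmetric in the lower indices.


Christoffel symbols Gamma^k_{ij} are symmetric in i,j, so there are d * d(d+1)/2 independent symbols.
d = 3
d(d+1)/2 = 3 * 4 / 2 = 6
Total = 3 * 6 = 18

18


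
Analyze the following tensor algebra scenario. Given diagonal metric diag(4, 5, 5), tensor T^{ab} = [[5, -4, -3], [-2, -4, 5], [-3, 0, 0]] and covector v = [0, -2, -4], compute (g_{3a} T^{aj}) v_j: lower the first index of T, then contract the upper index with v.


Step 1: lower the first index. For a diagonal metric, g_{ia} T^{aj} = g_{ii} T^{ij} (no sum on i).
g_{33} = 5
S_3{}^1 = 5 * T^{31} = 5 * -3 = -15
S_3{}^2 = 5 * T^{32} = 5 * 0 = 0
S_3{}^3 = 5 * T^{33} = 5 * 0 = 0
Step 2: contract S_3{}^j with v_j.
S_3{}^1 * v_1 = -15 * 0 = 0
S_3{}^2 * v_2 = 0 * -2 = 0
S_3{}^3 * v_3 = 0 * -4 = 0
Result = 0 + 0 + 0 = 0

0


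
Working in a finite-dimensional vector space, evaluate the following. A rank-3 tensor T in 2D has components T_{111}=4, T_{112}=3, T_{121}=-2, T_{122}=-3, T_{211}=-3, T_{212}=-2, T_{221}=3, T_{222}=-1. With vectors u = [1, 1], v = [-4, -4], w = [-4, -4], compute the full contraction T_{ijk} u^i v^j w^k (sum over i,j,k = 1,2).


S = sum over i,j,k of T_{ijk} u_i v_j w_k. Expanding all 8 terms:
T_{111}*u_1*v_1*w_1 = 4*1*-4*-4 = 64  (running total: 64)
T_{112}*u_1*v_1*w_2 = 3*1*-4*-4 = 48  (running total: 112)
T_{121}*u_1*v_2*w_1 = -2*1*-4*-4 = -32  (running total: 80)
T_{122}*u_1*v_2*w_2 = -3*1*-4*-4 = -48  (running total: 32)
T_{211}*u_2*v_1*w_1 = -3*1*-4*-4 = -48  (running total: -16)
T_{212}*u_2*v_1*w_2 = -2*1*-4*-4 = -32  (running total: -48)
T_{221}*u_2*v_2*w_1 = 3*1*-4*-4 = 48  (running total: 0)
T_{222}*u_2*v_2*w_2 = -1*1*-4*-4 = -16  (running total: -16)
S = -16

-16


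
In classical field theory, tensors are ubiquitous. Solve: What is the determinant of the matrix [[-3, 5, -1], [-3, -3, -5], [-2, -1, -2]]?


Expanding along the first row, det(A) = a11*M_11 - a12*M_12 + a13*M_13, where M_1j is the (1,j) minor.
Minor M_11 = -3*-2 - -5*-1 = 1
Minor M_12 = -3*-2 - -5*-2 = -4
Minor M_13 = -3*-1 - -3*-2 = -3
det = -3*(1) - 5*(-4) + -1*(-3)
    = -3 - -20 + 3
    = 20

20


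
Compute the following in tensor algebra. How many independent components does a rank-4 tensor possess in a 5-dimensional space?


The number of components of a rank-r tensor in d dimensions is d^r.
Here d = 5 and r = 4.
5^4 = 625

625
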